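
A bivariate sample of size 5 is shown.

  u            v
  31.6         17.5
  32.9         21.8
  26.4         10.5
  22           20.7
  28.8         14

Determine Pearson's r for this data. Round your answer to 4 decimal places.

n = 5, Σu = 141.7, Σv = 84.5, Σu² = 4091.37, Σv² = 1516.23, Σuv = 2406.02
nΣuv − ΣuΣv = 12030.1 − 11973.65 = 56.45
nΣu² − (Σu)² = 20456.85 − 20078.89 = 377.96; nΣv² − (Σv)² = 7581.15 − 7140.25 = 440.9
r = 56.45 / √(377.96 × 440.9) = 56.45 / 408.2188 ≈ 0.1383

0.1383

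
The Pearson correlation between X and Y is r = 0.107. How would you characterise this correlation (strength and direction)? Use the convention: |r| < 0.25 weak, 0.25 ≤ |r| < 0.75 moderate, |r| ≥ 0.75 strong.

r = 0.107 > 0 so the relationship is positive.
|r| = 0.107, which falls in the weak range.

weak positive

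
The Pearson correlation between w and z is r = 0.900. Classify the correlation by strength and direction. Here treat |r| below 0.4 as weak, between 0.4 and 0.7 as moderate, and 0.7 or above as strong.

r = 0.900 > 0 so the relationship is positive.
|r| = 0.900, which falls in the strong range.

strong positive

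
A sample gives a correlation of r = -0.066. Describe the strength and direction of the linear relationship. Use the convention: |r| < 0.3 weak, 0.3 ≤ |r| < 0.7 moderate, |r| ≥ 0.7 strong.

r = -0.066 < 0 so the relationship is negative.
|r| = 0.066, which falls in the weak range.

weak negative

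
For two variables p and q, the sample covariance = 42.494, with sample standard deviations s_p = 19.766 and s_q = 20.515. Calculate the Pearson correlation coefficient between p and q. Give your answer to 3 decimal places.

0.105

r = Cov(p,q) / (s_p · s_q) = 42.494 / (19.766 × 20.515)
  = 42.494 / 405.4995 ≈ 0.105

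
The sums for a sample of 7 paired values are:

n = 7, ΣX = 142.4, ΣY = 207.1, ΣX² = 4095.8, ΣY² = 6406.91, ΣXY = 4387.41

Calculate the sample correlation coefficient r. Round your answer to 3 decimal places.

0.301

r = (nΣXY − ΣXΣY) / √[(nΣX² − (ΣX)²)(nΣY² − (ΣY)²)]
Numerator: 7×4387.41 − 142.4×207.1 = 1220.83
Denominator: √[(28670.6 − 20277.76)(44848.37 − 42890.41)] = √[8392.84 × 1957.96] = 4053.7446
r = 1220.83 / 4053.7446 ≈ 0.301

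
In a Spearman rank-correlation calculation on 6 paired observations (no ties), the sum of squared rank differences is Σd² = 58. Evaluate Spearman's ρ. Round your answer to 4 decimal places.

-0.6571

ρ = 1 − 6Σd² / [n(n²−1)] = 1 − 6×58 / (6×35)
  = 1 − 348/210 = 1 − 1.65714 ≈ -0.6571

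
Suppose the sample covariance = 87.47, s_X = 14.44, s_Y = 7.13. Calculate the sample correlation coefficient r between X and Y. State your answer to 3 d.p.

r = Cov(X,Y) / (s_X · s_Y) = 87.47 / (14.44 × 7.13)
  = 87.47 / 102.9572 ≈ 0.850

0.850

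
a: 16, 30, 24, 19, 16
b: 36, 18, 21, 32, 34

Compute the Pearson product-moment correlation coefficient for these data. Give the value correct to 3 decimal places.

n = 5, Σa = 105, Σb = 141, Σa² = 2349, Σb² = 4241, Σab = 2772
nΣab − ΣaΣb = 13860 − 14805 = -945
nΣa² − (Σa)² = 11745 − 11025 = 720; nΣb² − (Σb)² = 21205 − 19881 = 1324
r = -945 / √(720 × 1324) = -945 / 976.3606 ≈ -0.968

-0.968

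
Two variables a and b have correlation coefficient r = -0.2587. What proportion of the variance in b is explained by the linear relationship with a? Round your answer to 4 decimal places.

0.0669

r² = (-0.2587)² = 0.0669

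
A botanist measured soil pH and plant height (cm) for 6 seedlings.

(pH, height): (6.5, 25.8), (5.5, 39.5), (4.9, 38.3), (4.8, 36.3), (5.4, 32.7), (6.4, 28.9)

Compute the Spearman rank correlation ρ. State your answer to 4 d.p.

-0.6000

Rank pH: 6, 4, 2, 1, 3, 5
Rank height: 1, 6, 5, 4, 3, 2
d = rank(pH) − rank(height): 5, -2, -3, -3, 0, 3; Σd² = 56
ρ = 1 − 6Σd² / [n(n²−1)] = 1 − 6×56 / (6×35) = 1 − 336/210 ≈ -0.6000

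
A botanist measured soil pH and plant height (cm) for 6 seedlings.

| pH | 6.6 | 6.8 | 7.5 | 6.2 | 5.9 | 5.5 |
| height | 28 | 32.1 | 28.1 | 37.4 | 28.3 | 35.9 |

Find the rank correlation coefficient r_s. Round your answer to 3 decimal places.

-0.486

Rank pH: 4, 5, 6, 3, 2, 1
Rank height: 1, 4, 2, 6, 3, 5
d = rank(pH) − rank(height): 3, 1, 4, -3, -1, -4; Σd² = 52
ρ = 1 − 6Σd² / [n(n²−1)] = 1 − 6×52 / (6×35) = 1 − 312/210 ≈ -0.486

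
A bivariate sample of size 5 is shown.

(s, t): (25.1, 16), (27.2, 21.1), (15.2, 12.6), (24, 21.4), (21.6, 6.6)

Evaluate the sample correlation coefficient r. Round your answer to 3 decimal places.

0.573

n = 5, Σs = 113.1, Σt = 77.7, Σs² = 2643.45, Σt² = 1361.49, Σst = 1823.2
nΣst − ΣsΣt = 9116 − 8787.87 = 328.13
nΣs² − (Σs)² = 13217.25 − 12791.61 = 425.64; nΣt² − (Σt)² = 6807.45 − 6037.29 = 770.16
r = 328.13 / √(425.64 × 770.16) = 328.13 / 572.5477 ≈ 0.573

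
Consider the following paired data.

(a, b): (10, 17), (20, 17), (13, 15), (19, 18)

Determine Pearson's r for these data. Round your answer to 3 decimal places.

n = 4, Σa = 62, Σb = 67, Σa² = 1030, Σb² = 1127, Σab = 1047
nΣab − ΣaΣb = 4188 − 4154 = 34
nΣa² − (Σa)² = 4120 − 3844 = 276; nΣb² − (Σb)² = 4508 − 4489 = 19
r = 34 / √(276 × 19) = 34 / 72.4155 ≈ 0.470

0.470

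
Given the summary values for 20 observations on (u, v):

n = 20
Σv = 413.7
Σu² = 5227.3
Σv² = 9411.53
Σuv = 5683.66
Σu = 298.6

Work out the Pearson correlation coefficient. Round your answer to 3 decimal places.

-0.608

r = (nΣuv − ΣuΣv) / √[(nΣu² − (Σu)²)(nΣv² − (Σv)²)]
Numerator: 20×5683.66 − 298.6×413.7 = -9857.62
Denominator: √[(104546 − 89161.96)(188230.6 − 171147.69)] = √[15384.04 × 17082.91] = 16211.2359
r = -9857.62 / 16211.2359 ≈ -0.608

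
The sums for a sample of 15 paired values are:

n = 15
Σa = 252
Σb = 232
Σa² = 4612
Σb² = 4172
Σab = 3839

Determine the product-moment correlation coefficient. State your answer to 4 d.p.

r = (nΣab − ΣaΣb) / √[(nΣa² − (Σa)²)(nΣb² − (Σb)²)]
Numerator: 15×3839 − 252×232 = -879
Denominator: √[(69180 − 63504)(62580 − 53824)] = √[5676 × 8756] = 7049.7557
r = -879 / 7049.7557 ≈ -0.1247

-0.1247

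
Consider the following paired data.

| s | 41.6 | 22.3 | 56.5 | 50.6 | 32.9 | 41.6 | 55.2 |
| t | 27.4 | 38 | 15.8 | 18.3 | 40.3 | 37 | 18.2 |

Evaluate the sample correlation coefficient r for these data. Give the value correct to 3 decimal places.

n = 7, Σs = 300.7, Σt = 195, Σs² = 13840.47, Σt² = 6103.62, Σst = 7675.63
nΣst − ΣsΣt = 53729.41 − 58636.5 = -4907.09
nΣs² − (Σs)² = 96883.29 − 90420.49 = 6462.8; nΣt² − (Σt)² = 42725.34 − 38025 = 4700.34
r = -4907.09 / √(6462.8 × 4700.34) = -4907.09 / 5511.5658 ≈ -0.890

-0.890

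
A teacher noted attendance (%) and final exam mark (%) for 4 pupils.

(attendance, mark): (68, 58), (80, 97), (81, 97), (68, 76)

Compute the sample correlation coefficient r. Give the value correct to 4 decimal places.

0.9191

n = 4, Σx = 297, Σy = 328, Σx² = 22209, Σy² = 27958, Σxy = 24729
nΣxy − ΣxΣy = 98916 − 97416 = 1500
nΣx² − (Σx)² = 88836 − 88209 = 627; nΣy² − (Σy)² = 111832 − 107584 = 4248
r = 1500 / √(627 × 4248) = 1500 / 1632.0221 ≈ 0.9191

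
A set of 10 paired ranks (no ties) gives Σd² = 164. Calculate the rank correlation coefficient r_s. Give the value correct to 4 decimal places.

ρ = 1 − 6Σd² / [n(n²−1)] = 1 − 6×164 / (10×99)
  = 1 − 984/990 = 1 − 0.99394 ≈ 0.0061

0.0061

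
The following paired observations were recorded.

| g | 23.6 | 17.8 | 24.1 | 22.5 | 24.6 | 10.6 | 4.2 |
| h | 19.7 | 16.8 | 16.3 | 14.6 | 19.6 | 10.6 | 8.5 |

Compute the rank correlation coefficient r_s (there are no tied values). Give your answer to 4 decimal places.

0.7500

Rank g: 5, 3, 6, 4, 7, 2, 1
Rank h: 7, 5, 4, 3, 6, 2, 1
d = rank(g) − rank(h): -2, -2, 2, 1, 1, 0, 0; Σd² = 14
ρ = 1 − 6Σd² / [n(n²−1)] = 1 − 6×14 / (7×48) = 1 − 84/336 ≈ 0.7500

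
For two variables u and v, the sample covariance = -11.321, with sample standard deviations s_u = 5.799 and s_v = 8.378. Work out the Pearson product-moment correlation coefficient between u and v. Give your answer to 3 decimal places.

-0.233

r = Cov(u,v) / (s_u · s_v) = -11.321 / (5.799 × 8.378)
  = -11.321 / 48.5840 ≈ -0.233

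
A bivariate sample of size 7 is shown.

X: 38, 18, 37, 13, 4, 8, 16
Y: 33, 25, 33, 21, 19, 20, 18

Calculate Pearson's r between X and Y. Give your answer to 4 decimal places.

n = 7, ΣX = 134, ΣY = 169, ΣX² = 3642, ΣY² = 4329, ΣXY = 3722
nΣXY − ΣXΣY = 26054 − 22646 = 3408
nΣX² − (ΣX)² = 25494 − 17956 = 7538; nΣY² − (ΣY)² = 30303 − 28561 = 1742
r = 3408 / √(7538 × 1742) = 3408 / 3623.6992 ≈ 0.9405

0.9405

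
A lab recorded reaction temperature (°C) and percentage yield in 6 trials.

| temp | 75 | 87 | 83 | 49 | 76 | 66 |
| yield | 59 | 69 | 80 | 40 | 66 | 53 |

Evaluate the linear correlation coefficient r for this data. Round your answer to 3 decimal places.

n = 6, Σx = 436, Σy = 367, Σx² = 32616, Σy² = 23407, Σxy = 27542
nΣxy − ΣxΣy = 165252 − 160012 = 5240
nΣx² − (Σx)² = 195696 − 190096 = 5600; nΣy² − (Σy)² = 140442 − 134689 = 5753
r = 5240 / √(5600 × 5753) = 5240 / 5675.9845 ≈ 0.923

0.923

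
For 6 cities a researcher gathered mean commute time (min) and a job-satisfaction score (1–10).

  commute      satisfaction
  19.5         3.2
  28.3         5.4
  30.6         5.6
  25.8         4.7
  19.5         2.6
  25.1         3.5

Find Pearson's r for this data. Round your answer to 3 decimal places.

n = 6, Σx = 148.8, Σy = 25, Σx² = 3793.4, Σy² = 111.86, Σxy = 646.39
nΣxy − ΣxΣy = 3878.34 − 3720 = 158.34
nΣx² − (Σx)² = 22760.4 − 22141.44 = 618.96; nΣy² − (Σy)² = 671.16 − 625 = 46.16
r = 158.34 / √(618.96 × 46.16) = 158.34 / 169.0302 ≈ 0.937

0.937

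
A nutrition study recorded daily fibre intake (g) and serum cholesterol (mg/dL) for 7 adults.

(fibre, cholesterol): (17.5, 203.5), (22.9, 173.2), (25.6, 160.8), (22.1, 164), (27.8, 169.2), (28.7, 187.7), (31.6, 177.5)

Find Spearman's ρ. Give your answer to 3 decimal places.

0.036

Rank fibre: 1, 3, 4, 2, 5, 6, 7
Rank cholesterol: 7, 4, 1, 2, 3, 6, 5
d = rank(fibre) − rank(cholesterol): -6, -1, 3, 0, 2, 0, 2; Σd² = 54
ρ = 1 − 6Σd² / [n(n²−1)] = 1 − 6×54 / (7×48) = 1 − 324/336 ≈ 0.036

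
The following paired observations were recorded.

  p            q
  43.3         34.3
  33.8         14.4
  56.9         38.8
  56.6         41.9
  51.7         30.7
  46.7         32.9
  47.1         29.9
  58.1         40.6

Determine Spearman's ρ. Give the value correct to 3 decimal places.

Rank p: 2, 1, 7, 6, 5, 3, 4, 8
Rank q: 5, 1, 6, 8, 3, 4, 2, 7
d = rank(p) − rank(q): -3, 0, 1, -2, 2, -1, 2, 1; Σd² = 24
ρ = 1 − 6Σd² / [n(n²−1)] = 1 − 6×24 / (8×63) = 1 − 144/504 ≈ 0.714

0.714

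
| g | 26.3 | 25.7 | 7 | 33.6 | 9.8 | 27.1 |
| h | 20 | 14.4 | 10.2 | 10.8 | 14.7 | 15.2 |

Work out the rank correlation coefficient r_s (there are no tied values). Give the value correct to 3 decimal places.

0.314

Rank g: 4, 3, 1, 6, 2, 5
Rank h: 6, 3, 1, 2, 4, 5
d = rank(g) − rank(h): -2, 0, 0, 4, -2, 0; Σd² = 24
ρ = 1 − 6Σd² / [n(n²−1)] = 1 − 6×24 / (6×35) = 1 − 144/210 ≈ 0.314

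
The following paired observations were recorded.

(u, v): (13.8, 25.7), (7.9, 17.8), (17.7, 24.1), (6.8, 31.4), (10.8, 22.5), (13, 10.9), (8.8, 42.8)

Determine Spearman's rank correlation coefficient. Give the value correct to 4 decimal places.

Rank u: 6, 2, 7, 1, 4, 5, 3
Rank v: 5, 2, 4, 6, 3, 1, 7
d = rank(u) − rank(v): 1, 0, 3, -5, 1, 4, -4; Σd² = 68
ρ = 1 − 6Σd² / [n(n²−1)] = 1 − 6×68 / (7×48) = 1 − 408/336 ≈ -0.2143

-0.2143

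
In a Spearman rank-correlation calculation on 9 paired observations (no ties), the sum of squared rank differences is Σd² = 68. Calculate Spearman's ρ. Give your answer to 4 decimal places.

0.4333

ρ = 1 − 6Σd² / [n(n²−1)] = 1 − 6×68 / (9×80)
  = 1 − 408/720 = 1 − 0.56667 ≈ 0.4333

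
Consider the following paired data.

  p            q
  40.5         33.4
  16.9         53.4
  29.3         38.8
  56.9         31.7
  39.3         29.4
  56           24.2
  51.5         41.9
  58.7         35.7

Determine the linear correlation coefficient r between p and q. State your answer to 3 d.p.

-0.676

n = 8, Σp = 349.1, Σq = 288.5, Σp² = 16800.39, Σq² = 10957.55, Σpq = 11959.79
nΣpq − ΣpΣq = 95678.32 − 100715.35 = -5037.03
nΣp² − (Σp)² = 134403.12 − 121870.81 = 12532.31; nΣq² − (Σq)² = 87660.4 − 83232.25 = 4428.15
r = -5037.03 / √(12532.31 × 4428.15) = -5037.03 / 7449.4932 ≈ -0.676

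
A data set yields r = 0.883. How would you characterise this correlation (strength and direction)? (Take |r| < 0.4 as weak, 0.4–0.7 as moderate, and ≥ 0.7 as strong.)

strong positive

r = 0.883 > 0 so the relationship is positive.
|r| = 0.883, which falls in the strong range.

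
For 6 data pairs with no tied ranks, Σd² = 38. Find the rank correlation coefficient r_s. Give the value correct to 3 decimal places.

ρ = 1 − 6Σd² / [n(n²−1)] = 1 − 6×38 / (6×35)
  = 1 − 228/210 = 1 − 1.0857 ≈ -0.086

-0.086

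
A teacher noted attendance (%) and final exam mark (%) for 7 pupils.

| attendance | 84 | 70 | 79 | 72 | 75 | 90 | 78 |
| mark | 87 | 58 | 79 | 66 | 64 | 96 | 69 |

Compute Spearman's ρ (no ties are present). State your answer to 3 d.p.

0.964

Rank attendance: 6, 1, 5, 2, 3, 7, 4
Rank mark: 6, 1, 5, 3, 2, 7, 4
d = rank(attendance) − rank(mark): 0, 0, 0, -1, 1, 0, 0; Σd² = 2
ρ = 1 − 6Σd² / [n(n²−1)] = 1 − 6×2 / (7×48) = 1 − 12/336 ≈ 0.964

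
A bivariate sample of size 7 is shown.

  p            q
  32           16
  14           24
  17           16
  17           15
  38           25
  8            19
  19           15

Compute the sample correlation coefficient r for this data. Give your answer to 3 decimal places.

0.256

n = 7, Σp = 145, Σq = 130, Σp² = 3667, Σq² = 2524, Σpq = 2762
nΣpq − ΣpΣq = 19334 − 18850 = 484
nΣp² − (Σp)² = 25669 − 21025 = 4644; nΣq² − (Σq)² = 17668 − 16900 = 768
r = 484 / √(4644 × 768) = 484 / 1888.5423 ≈ 0.256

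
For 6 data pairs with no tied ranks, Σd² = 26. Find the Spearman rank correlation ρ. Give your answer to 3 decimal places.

ρ = 1 − 6Σd² / [n(n²−1)] = 1 − 6×26 / (6×35)
  = 1 − 156/210 = 1 − 0.7429 ≈ 0.257

0.257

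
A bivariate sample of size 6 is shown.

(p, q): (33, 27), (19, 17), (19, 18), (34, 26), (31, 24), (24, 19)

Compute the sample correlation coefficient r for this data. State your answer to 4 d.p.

n = 6, Σp = 160, Σq = 131, Σp² = 4504, Σq² = 2955, Σpq = 3640
nΣpq − ΣpΣq = 21840 − 20960 = 880
nΣp² − (Σp)² = 27024 − 25600 = 1424; nΣq² − (Σq)² = 17730 − 17161 = 569
r = 880 / √(1424 × 569) = 880 / 900.1422 ≈ 0.9776

0.9776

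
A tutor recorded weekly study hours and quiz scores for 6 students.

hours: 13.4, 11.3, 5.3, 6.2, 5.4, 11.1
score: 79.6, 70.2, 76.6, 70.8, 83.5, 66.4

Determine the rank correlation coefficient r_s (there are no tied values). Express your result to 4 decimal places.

Rank hours: 6, 5, 1, 3, 2, 4
Rank score: 5, 2, 4, 3, 6, 1
d = rank(hours) − rank(score): 1, 3, -3, 0, -4, 3; Σd² = 44
ρ = 1 − 6Σd² / [n(n²−1)] = 1 − 6×44 / (6×35) = 1 − 264/210 ≈ -0.2571

-0.2571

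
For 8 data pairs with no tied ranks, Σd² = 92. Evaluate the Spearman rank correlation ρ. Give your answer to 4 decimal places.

ρ = 1 − 6Σd² / [n(n²−1)] = 1 − 6×92 / (8×63)
  = 1 − 552/504 = 1 − 1.09524 ≈ -0.0952

-0.0952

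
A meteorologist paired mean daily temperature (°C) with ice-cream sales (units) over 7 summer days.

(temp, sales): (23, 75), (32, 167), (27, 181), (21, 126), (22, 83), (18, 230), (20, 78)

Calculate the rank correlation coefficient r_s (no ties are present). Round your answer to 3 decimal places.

Rank temp: 5, 7, 6, 3, 4, 1, 2
Rank sales: 1, 5, 6, 4, 3, 7, 2
d = rank(temp) − rank(sales): 4, 2, 0, -1, 1, -6, 0; Σd² = 58
ρ = 1 − 6Σd² / [n(n²−1)] = 1 − 6×58 / (7×48) = 1 − 348/336 ≈ -0.036

-0.036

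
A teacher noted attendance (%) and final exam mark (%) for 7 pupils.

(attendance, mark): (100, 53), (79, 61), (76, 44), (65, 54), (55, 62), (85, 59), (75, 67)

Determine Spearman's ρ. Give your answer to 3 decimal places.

Rank attendance: 7, 5, 4, 2, 1, 6, 3
Rank mark: 2, 5, 1, 3, 6, 4, 7
d = rank(attendance) − rank(mark): 5, 0, 3, -1, -5, 2, -4; Σd² = 80
ρ = 1 − 6Σd² / [n(n²−1)] = 1 − 6×80 / (7×48) = 1 − 480/336 ≈ -0.429

-0.429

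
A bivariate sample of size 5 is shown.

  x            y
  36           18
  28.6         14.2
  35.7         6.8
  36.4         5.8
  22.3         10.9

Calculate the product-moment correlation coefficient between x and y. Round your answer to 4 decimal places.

-0.1594

n = 5, Σx = 159, Σy = 55.7, Σx² = 5210.7, Σy² = 724.33, Σxy = 1751.07
nΣxy − ΣxΣy = 8755.35 − 8856.3 = -100.95
nΣx² − (Σx)² = 26053.5 − 25281 = 772.5; nΣy² − (Σy)² = 3621.65 − 3102.49 = 519.16
r = -100.95 / √(772.5 × 519.16) = -100.95 / 633.2860 ≈ -0.1594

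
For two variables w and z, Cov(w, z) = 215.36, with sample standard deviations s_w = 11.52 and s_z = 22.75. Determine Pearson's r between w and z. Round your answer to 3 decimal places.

0.822

r = Cov(w,z) / (s_w · s_z) = 215.36 / (11.52 × 22.75)
  = 215.36 / 262.0800 ≈ 0.822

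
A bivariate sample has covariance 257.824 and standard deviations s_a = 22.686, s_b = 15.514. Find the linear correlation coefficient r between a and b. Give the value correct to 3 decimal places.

0.733

r = Cov(a,b) / (s_a · s_b) = 257.824 / (22.686 × 15.514)
  = 257.824 / 351.9506 ≈ 0.733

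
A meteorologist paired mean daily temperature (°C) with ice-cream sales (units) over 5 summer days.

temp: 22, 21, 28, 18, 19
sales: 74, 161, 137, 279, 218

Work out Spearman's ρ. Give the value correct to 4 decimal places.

-0.9000

Rank temp: 4, 3, 5, 1, 2
Rank sales: 1, 3, 2, 5, 4
d = rank(temp) − rank(sales): 3, 0, 3, -4, -2; Σd² = 38
ρ = 1 − 6Σd² / [n(n²−1)] = 1 − 6×38 / (5×24) = 1 − 228/120 ≈ -0.9000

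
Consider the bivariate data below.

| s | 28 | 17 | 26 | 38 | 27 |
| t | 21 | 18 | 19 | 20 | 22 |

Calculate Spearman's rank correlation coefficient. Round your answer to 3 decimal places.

0.600

Rank s: 4, 1, 2, 5, 3
Rank t: 4, 1, 2, 3, 5
d = rank(s) − rank(t): 0, 0, 0, 2, -2; Σd² = 8
ρ = 1 − 6Σd² / [n(n²−1)] = 1 − 6×8 / (5×24) = 1 − 48/120 ≈ 0.600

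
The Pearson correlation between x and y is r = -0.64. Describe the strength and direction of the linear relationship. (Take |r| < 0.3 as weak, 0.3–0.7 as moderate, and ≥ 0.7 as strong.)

moderate negative

r = -0.64 < 0 so the relationship is negative.
|r| = 0.64, which falls in the moderate range.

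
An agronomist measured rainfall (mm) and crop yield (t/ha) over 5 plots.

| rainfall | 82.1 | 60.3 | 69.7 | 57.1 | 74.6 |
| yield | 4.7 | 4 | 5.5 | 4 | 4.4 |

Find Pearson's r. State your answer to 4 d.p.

n = 5, Σx = 343.8, Σy = 22.6, Σx² = 24060.16, Σy² = 103.7, Σxy = 1567.06
nΣxy − ΣxΣy = 7835.3 − 7769.88 = 65.42
nΣx² − (Σx)² = 120300.8 − 118198.44 = 2102.36; nΣy² − (Σy)² = 518.5 − 510.76 = 7.74
r = 65.42 / √(2102.36 × 7.74) = 65.42 / 127.5628 ≈ 0.5128

0.5128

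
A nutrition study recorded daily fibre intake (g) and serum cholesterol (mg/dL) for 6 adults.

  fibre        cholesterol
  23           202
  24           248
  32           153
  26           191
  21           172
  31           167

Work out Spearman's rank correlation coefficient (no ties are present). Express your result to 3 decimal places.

Rank fibre: 2, 3, 6, 4, 1, 5
Rank cholesterol: 5, 6, 1, 4, 3, 2
d = rank(fibre) − rank(cholesterol): -3, -3, 5, 0, -2, 3; Σd² = 56
ρ = 1 − 6Σd² / [n(n²−1)] = 1 − 6×56 / (6×35) = 1 − 336/210 ≈ -0.600

-0.600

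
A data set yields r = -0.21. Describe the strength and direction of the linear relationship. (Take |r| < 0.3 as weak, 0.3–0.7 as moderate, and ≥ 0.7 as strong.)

r = -0.21 < 0 so the relationship is negative.
|r| = 0.21, which falls in the weak range.

weak negative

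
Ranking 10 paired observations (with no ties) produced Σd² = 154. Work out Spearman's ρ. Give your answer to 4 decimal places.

ρ = 1 − 6Σd² / [n(n²−1)] = 1 − 6×154 / (10×99)
  = 1 − 924/990 = 1 − 0.93333 ≈ 0.0667

0.0667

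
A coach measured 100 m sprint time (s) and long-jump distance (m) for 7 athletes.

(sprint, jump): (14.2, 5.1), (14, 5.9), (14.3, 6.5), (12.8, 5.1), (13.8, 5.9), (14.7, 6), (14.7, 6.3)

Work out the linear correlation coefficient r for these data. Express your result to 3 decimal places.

0.642

n = 7, Σx = 98.5, Σy = 40.8, Σx² = 1388.59, Σy² = 239.58, Σxy = 575.48
nΣxy − ΣxΣy = 4028.36 − 4018.8 = 9.56
nΣx² − (Σx)² = 9720.13 − 9702.25 = 17.88; nΣy² − (Σy)² = 1677.06 − 1664.64 = 12.42
r = 9.56 / √(17.88 × 12.42) = 9.56 / 14.9020 ≈ 0.642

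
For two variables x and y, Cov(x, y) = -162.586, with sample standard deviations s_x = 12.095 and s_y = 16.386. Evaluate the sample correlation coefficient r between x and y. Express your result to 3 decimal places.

r = Cov(x,y) / (s_x · s_y) = -162.586 / (12.095 × 16.386)
  = -162.586 / 198.1887 ≈ -0.820

-0.820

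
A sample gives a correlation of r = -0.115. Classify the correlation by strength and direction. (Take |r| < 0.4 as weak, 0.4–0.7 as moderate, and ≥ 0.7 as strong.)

r = -0.115 < 0 so the relationship is negative.
|r| = 0.115, which falls in the weak range.

weak negative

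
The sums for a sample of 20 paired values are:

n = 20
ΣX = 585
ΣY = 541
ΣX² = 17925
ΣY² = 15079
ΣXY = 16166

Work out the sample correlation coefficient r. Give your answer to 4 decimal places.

r = (nΣXY − ΣXΣY) / √[(nΣX² − (ΣX)²)(nΣY² − (ΣY)²)]
Numerator: 20×16166 − 585×541 = 6835
Denominator: √[(358500 − 342225)(301580 − 292681)] = √[16275 × 8899] = 12034.5845
r = 6835 / 12034.5845 ≈ 0.5679

0.5679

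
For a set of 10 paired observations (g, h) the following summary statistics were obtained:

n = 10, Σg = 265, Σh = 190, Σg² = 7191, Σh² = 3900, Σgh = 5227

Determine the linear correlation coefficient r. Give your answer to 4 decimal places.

0.8686

r = (nΣgh − ΣgΣh) / √[(nΣg² − (Σg)²)(nΣh² − (Σh)²)]
Numerator: 10×5227 − 265×190 = 1920
Denominator: √[(71910 − 70225)(39000 − 36100)] = √[1685 × 2900] = 2210.5429
r = 1920 / 2210.5429 ≈ 0.8686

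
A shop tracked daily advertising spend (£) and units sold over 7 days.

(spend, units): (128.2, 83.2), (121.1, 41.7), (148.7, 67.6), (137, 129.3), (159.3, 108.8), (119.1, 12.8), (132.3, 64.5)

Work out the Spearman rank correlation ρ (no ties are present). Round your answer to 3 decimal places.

Rank spend: 3, 2, 6, 5, 7, 1, 4
Rank units: 5, 2, 4, 7, 6, 1, 3
d = rank(spend) − rank(units): -2, 0, 2, -2, 1, 0, 1; Σd² = 14
ρ = 1 − 6Σd² / [n(n²−1)] = 1 − 6×14 / (7×48) = 1 − 84/336 ≈ 0.750

0.750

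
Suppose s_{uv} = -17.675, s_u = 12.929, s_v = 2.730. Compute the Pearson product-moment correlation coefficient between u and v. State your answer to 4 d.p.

-0.5008

r = Cov(u,v) / (s_u · s_v) = -17.675 / (12.929 × 2.730)
  = -17.675 / 35.2962 ≈ -0.5008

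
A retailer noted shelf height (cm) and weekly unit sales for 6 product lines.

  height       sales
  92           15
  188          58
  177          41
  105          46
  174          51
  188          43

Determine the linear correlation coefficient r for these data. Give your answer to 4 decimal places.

0.6903

n = 6, Σx = 924, Σy = 254, Σx² = 151782, Σy² = 11836, Σxy = 41329
nΣxy − ΣxΣy = 247974 − 234696 = 13278
nΣx² − (Σx)² = 910692 − 853776 = 56916; nΣy² − (Σy)² = 71016 − 64516 = 6500
r = 13278 / √(56916 × 6500) = 13278 / 19234.1883 ≈ 0.6903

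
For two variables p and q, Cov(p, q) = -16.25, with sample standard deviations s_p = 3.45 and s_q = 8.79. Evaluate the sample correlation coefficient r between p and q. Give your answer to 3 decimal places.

r = Cov(p,q) / (s_p · s_q) = -16.25 / (3.45 × 8.79)
  = -16.25 / 30.3255 ≈ -0.536

-0.536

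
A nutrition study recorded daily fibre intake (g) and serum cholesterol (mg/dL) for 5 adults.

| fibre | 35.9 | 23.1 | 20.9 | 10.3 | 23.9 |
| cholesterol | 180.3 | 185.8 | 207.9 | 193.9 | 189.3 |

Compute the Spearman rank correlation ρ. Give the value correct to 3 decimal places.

Rank fibre: 5, 3, 2, 1, 4
Rank cholesterol: 1, 2, 5, 4, 3
d = rank(fibre) − rank(cholesterol): 4, 1, -3, -3, 1; Σd² = 36
ρ = 1 − 6Σd² / [n(n²−1)] = 1 − 6×36 / (5×24) = 1 − 216/120 ≈ -0.800

-0.800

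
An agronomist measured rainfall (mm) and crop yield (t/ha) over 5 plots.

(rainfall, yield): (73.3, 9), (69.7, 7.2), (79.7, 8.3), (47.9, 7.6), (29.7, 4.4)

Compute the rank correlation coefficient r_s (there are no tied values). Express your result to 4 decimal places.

0.8000

Rank rainfall: 4, 3, 5, 2, 1
Rank yield: 5, 2, 4, 3, 1
d = rank(rainfall) − rank(yield): -1, 1, 1, -1, 0; Σd² = 4
ρ = 1 − 6Σd² / [n(n²−1)] = 1 − 6×4 / (5×24) = 1 − 24/120 ≈ 0.8000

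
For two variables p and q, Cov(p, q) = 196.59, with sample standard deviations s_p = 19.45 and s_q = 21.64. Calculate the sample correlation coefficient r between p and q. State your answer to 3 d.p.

0.467

r = Cov(p,q) / (s_p · s_q) = 196.59 / (19.45 × 21.64)
  = 196.59 / 420.8980 ≈ 0.467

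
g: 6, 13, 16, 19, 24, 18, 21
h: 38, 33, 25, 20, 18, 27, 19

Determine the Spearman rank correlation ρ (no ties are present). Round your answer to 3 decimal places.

-0.964

Rank g: 1, 2, 3, 5, 7, 4, 6
Rank h: 7, 6, 4, 3, 1, 5, 2
d = rank(g) − rank(h): -6, -4, -1, 2, 6, -1, 4; Σd² = 110
ρ = 1 − 6Σd² / [n(n²−1)] = 1 − 6×110 / (7×48) = 1 − 660/336 ≈ -0.964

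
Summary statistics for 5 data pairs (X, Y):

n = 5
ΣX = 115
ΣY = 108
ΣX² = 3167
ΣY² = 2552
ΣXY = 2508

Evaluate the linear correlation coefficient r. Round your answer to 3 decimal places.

0.071

r = (nΣXY − ΣXΣY) / √[(nΣX² − (ΣX)²)(nΣY² − (ΣY)²)]
Numerator: 5×2508 − 115×108 = 120
Denominator: √[(15835 − 13225)(12760 − 11664)] = √[2610 × 1096] = 1691.3190
r = 120 / 1691.3190 ≈ 0.071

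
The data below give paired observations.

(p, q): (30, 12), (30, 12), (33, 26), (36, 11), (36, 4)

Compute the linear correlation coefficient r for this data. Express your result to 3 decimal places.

n = 5, Σp = 165, Σq = 65, Σp² = 5481, Σq² = 1101, Σpq = 2118
nΣpq − ΣpΣq = 10590 − 10725 = -135
nΣp² − (Σp)² = 27405 − 27225 = 180; nΣq² − (Σq)² = 5505 − 4225 = 1280
r = -135 / √(180 × 1280) = -135 / 480.0000 ≈ -0.281

-0.281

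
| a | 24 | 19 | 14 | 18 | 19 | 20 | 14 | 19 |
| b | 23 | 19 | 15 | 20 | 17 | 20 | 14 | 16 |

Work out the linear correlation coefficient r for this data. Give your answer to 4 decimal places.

0.8726

n = 8, Σa = 147, Σb = 144, Σa² = 2775, Σb² = 2656, Σab = 2706
nΣab − ΣaΣb = 21648 − 21168 = 480
nΣa² − (Σa)² = 22200 − 21609 = 591; nΣb² − (Σb)² = 21248 − 20736 = 512
r = 480 / √(591 × 512) = 480 / 550.0836 ≈ 0.8726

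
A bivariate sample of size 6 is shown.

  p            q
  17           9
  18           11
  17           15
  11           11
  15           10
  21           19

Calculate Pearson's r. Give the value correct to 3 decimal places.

n = 6, Σp = 99, Σq = 75, Σp² = 1689, Σq² = 1009, Σpq = 1276
nΣpq − ΣpΣq = 7656 − 7425 = 231
nΣp² − (Σp)² = 10134 − 9801 = 333; nΣq² − (Σq)² = 6054 − 5625 = 429
r = 231 / √(333 × 429) = 231 / 377.9643 ≈ 0.611

0.611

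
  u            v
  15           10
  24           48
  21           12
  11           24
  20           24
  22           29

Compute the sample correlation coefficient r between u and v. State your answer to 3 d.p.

0.501

n = 6, Σu = 113, Σv = 147, Σu² = 2247, Σv² = 4541, Σuv = 2936
nΣuv − ΣuΣv = 17616 − 16611 = 1005
nΣu² − (Σu)² = 13482 − 12769 = 713; nΣv² − (Σv)² = 27246 − 21609 = 5637
r = 1005 / √(713 × 5637) = 1005 / 2004.7895 ≈ 0.501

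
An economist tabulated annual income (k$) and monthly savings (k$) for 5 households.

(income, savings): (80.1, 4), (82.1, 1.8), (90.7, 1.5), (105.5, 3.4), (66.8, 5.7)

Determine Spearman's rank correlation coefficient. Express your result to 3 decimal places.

-0.700

Rank income: 2, 3, 4, 5, 1
Rank savings: 4, 2, 1, 3, 5
d = rank(income) − rank(savings): -2, 1, 3, 2, -4; Σd² = 34
ρ = 1 − 6Σd² / [n(n²−1)] = 1 − 6×34 / (5×24) = 1 − 204/120 ≈ -0.700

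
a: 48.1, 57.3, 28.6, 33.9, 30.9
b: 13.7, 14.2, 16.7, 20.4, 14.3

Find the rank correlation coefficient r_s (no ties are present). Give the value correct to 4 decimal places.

-0.6000

Rank a: 4, 5, 1, 3, 2
Rank b: 1, 2, 4, 5, 3
d = rank(a) − rank(b): 3, 3, -3, -2, -1; Σd² = 32
ρ = 1 − 6Σd² / [n(n²−1)] = 1 − 6×32 / (5×24) = 1 − 192/120 ≈ -0.6000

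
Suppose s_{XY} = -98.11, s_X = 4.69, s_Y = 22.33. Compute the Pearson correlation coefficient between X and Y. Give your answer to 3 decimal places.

r = Cov(X,Y) / (s_X · s_Y) = -98.11 / (4.69 × 22.33)
  = -98.11 / 104.7277 ≈ -0.937

-0.937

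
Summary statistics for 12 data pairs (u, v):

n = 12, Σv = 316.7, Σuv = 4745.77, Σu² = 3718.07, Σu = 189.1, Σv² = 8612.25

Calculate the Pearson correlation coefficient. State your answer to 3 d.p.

-0.566

r = (nΣuv − ΣuΣv) / √[(nΣu² − (Σu)²)(nΣv² − (Σv)²)]
Numerator: 12×4745.77 − 189.1×316.7 = -2938.73
Denominator: √[(44616.84 − 35758.81)(103347 − 100298.89)] = √[8858.03 × 3048.11] = 5196.1765
r = -2938.73 / 5196.1765 ≈ -0.566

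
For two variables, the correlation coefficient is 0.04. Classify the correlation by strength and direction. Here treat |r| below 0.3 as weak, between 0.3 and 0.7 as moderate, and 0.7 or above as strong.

r = 0.04 > 0 so the relationship is positive.
|r| = 0.04, which falls in the weak range.

weak positive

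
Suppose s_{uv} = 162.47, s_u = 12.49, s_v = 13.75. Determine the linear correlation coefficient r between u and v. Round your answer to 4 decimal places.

r = Cov(u,v) / (s_u · s_v) = 162.47 / (12.49 × 13.75)
  = 162.47 / 171.7375 ≈ 0.9460

0.9460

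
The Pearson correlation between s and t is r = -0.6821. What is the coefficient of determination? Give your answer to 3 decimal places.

r² = (-0.6821)² = 0.465

0.465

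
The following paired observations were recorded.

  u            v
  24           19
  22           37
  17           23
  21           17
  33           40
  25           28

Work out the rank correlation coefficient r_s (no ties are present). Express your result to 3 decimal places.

Rank u: 4, 3, 1, 2, 6, 5
Rank v: 2, 5, 3, 1, 6, 4
d = rank(u) − rank(v): 2, -2, -2, 1, 0, 1; Σd² = 14
ρ = 1 − 6Σd² / [n(n²−1)] = 1 − 6×14 / (6×35) = 1 − 84/210 ≈ 0.600

0.600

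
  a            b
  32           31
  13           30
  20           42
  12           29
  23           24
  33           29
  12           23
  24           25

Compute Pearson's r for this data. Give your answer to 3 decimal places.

0.092

n = 8, Σa = 169, Σb = 233, Σa² = 4075, Σb² = 7037, Σab = 4955
nΣab − ΣaΣb = 39640 − 39377 = 263
nΣa² − (Σa)² = 32600 − 28561 = 4039; nΣb² − (Σb)² = 56296 − 54289 = 2007
r = 263 / √(4039 × 2007) = 263 / 2847.1517 ≈ 0.092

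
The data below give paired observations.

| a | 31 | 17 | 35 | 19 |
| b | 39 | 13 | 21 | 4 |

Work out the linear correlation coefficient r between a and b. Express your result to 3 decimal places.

n = 4, Σa = 102, Σb = 77, Σa² = 2836, Σb² = 2147, Σab = 2241
nΣab − ΣaΣb = 8964 − 7854 = 1110
nΣa² − (Σa)² = 11344 − 10404 = 940; nΣb² − (Σb)² = 8588 − 5929 = 2659
r = 1110 / √(940 × 2659) = 1110 / 1580.9681 ≈ 0.702

0.702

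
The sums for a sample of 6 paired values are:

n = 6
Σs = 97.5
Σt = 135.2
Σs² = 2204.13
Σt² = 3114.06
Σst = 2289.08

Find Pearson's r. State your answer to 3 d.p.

0.450

r = (nΣst − ΣsΣt) / √[(nΣs² − (Σs)²)(nΣt² − (Σt)²)]
Numerator: 6×2289.08 − 97.5×135.2 = 552.48
Denominator: √[(13224.78 − 9506.25)(18684.36 − 18279.04)] = √[3718.53 × 405.32] = 1227.6785
r = 552.48 / 1227.6785 ≈ 0.450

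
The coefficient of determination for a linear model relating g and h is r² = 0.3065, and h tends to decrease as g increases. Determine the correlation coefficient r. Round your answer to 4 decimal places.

-0.5536

|r| = √0.3065 = 0.5536
The association is negative, so r = −0.5536.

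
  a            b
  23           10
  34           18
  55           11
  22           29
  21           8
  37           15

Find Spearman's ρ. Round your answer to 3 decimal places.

0.200

Rank a: 3, 4, 6, 2, 1, 5
Rank b: 2, 5, 3, 6, 1, 4
d = rank(a) − rank(b): 1, -1, 3, -4, 0, 1; Σd² = 28
ρ = 1 − 6Σd² / [n(n²−1)] = 1 − 6×28 / (6×35) = 1 − 168/210 ≈ 0.200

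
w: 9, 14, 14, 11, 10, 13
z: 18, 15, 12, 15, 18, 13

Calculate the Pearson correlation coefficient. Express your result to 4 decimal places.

-0.8605

n = 6, Σw = 71, Σz = 91, Σw² = 863, Σz² = 1411, Σwz = 1054
nΣwz − ΣwΣz = 6324 − 6461 = -137
nΣw² − (Σw)² = 5178 − 5041 = 137; nΣz² − (Σz)² = 8466 − 8281 = 185
r = -137 / √(137 × 185) = -137 / 159.2011 ≈ -0.8605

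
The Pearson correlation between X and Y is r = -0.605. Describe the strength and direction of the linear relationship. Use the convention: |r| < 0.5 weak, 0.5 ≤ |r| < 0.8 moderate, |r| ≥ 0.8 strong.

moderate negative

r = -0.605 < 0 so the relationship is negative.
|r| = 0.605, which falls in the moderate range.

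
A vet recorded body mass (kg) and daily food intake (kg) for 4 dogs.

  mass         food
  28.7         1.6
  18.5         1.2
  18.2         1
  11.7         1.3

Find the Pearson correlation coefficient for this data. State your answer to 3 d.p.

0.613

n = 4, Σx = 77.1, Σy = 5.1, Σx² = 1634.07, Σy² = 6.69, Σxy = 101.53
nΣxy − ΣxΣy = 406.12 − 393.21 = 12.91
nΣx² − (Σx)² = 6536.28 − 5944.41 = 591.87; nΣy² − (Σy)² = 26.76 − 26.01 = 0.75
r = 12.91 / √(591.87 × 0.75) = 12.91 / 21.0690 ≈ 0.613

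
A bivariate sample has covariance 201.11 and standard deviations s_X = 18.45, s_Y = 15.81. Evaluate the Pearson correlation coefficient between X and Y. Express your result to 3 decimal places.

r = Cov(X,Y) / (s_X · s_Y) = 201.11 / (18.45 × 15.81)
  = 201.11 / 291.6945 ≈ 0.689

0.689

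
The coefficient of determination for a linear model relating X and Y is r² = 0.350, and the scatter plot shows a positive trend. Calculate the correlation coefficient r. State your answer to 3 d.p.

|r| = √0.350 = 0.592
The association is positive, so r = 0.592.

0.592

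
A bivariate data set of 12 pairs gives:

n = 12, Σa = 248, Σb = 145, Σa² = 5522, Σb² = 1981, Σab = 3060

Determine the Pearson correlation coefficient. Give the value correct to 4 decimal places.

0.2102

r = (nΣab − ΣaΣb) / √[(nΣa² − (Σa)²)(nΣb² − (Σb)²)]
Numerator: 12×3060 − 248×145 = 760
Denominator: √[(66264 − 61504)(23772 − 21025)] = √[4760 × 2747] = 3616.0365
r = 760 / 3616.0365 ≈ 0.2102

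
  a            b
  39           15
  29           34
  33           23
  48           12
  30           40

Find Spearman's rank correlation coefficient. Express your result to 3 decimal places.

-0.900

Rank a: 4, 1, 3, 5, 2
Rank b: 2, 4, 3, 1, 5
d = rank(a) − rank(b): 2, -3, 0, 4, -3; Σd² = 38
ρ = 1 − 6Σd² / [n(n²−1)] = 1 − 6×38 / (5×24) = 1 − 228/120 ≈ -0.900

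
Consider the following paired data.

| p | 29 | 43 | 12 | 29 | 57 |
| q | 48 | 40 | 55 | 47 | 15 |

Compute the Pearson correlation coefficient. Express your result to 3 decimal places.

-0.936

n = 5, Σp = 170, Σq = 205, Σp² = 6924, Σq² = 9363, Σpq = 5990
nΣpq − ΣpΣq = 29950 − 34850 = -4900
nΣp² − (Σp)² = 34620 − 28900 = 5720; nΣq² − (Σq)² = 46815 − 42025 = 4790
r = -4900 / √(5720 × 4790) = -4900 / 5234.3863 ≈ -0.936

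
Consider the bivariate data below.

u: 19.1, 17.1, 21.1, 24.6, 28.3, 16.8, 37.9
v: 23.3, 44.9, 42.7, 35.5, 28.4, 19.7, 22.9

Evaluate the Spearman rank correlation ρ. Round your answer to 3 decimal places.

-0.036

Rank u: 3, 2, 4, 5, 6, 1, 7
Rank v: 3, 7, 6, 5, 4, 1, 2
d = rank(u) − rank(v): 0, -5, -2, 0, 2, 0, 5; Σd² = 58
ρ = 1 − 6Σd² / [n(n²−1)] = 1 − 6×58 / (7×48) = 1 − 348/336 ≈ -0.036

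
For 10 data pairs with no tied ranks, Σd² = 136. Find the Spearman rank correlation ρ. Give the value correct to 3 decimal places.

0.176

ρ = 1 − 6Σd² / [n(n²−1)] = 1 − 6×136 / (10×99)
  = 1 − 816/990 = 1 − 0.8242 ≈ 0.176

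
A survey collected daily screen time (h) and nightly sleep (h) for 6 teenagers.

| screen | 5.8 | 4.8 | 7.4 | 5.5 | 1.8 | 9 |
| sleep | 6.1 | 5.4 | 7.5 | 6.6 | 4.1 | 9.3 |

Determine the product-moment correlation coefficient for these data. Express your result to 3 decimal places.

n = 6, Σx = 34.3, Σy = 39, Σx² = 225.93, Σy² = 269.48, Σxy = 244.18
nΣxy − ΣxΣy = 1465.08 − 1337.7 = 127.38
nΣx² − (Σx)² = 1355.58 − 1176.49 = 179.09; nΣy² − (Σy)² = 1616.88 − 1521 = 95.88
r = 127.38 / √(179.09 × 95.88) = 127.38 / 131.0387 ≈ 0.972

0.972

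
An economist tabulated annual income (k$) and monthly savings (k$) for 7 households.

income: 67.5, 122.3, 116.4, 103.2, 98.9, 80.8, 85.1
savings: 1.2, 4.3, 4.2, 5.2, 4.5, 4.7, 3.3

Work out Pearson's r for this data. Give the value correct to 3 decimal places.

n = 7, Σx = 674.2, Σy = 27.4, Σx² = 67264.6, Σy² = 117.84, Σxy = 2738.05
nΣxy − ΣxΣy = 19166.35 − 18473.08 = 693.27
nΣx² − (Σx)² = 470852.2 − 454545.64 = 16306.56; nΣy² − (Σy)² = 824.88 − 750.76 = 74.12
r = 693.27 / √(16306.56 × 74.12) = 693.27 / 1099.3827 ≈ 0.631

0.631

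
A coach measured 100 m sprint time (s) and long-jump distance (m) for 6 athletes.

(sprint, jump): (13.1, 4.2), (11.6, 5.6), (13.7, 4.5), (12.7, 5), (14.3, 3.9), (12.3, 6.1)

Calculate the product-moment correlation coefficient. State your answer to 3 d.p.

-0.852

n = 6, Σx = 77.7, Σy = 29.3, Σx² = 1010.93, Σy² = 146.67, Σxy = 375.93
nΣxy − ΣxΣy = 2255.58 − 2276.61 = -21.03
nΣx² − (Σx)² = 6065.58 − 6037.29 = 28.29; nΣy² − (Σy)² = 880.02 − 858.49 = 21.53
r = -21.03 / √(28.29 × 21.53) = -21.03 / 24.6796 ≈ -0.852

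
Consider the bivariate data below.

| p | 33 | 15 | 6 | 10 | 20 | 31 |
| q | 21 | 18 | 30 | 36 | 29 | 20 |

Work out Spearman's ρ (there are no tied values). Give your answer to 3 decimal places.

-0.543

Rank p: 6, 3, 1, 2, 4, 5
Rank q: 3, 1, 5, 6, 4, 2
d = rank(p) − rank(q): 3, 2, -4, -4, 0, 3; Σd² = 54
ρ = 1 − 6Σd² / [n(n²−1)] = 1 − 6×54 / (6×35) = 1 − 324/210 ≈ -0.543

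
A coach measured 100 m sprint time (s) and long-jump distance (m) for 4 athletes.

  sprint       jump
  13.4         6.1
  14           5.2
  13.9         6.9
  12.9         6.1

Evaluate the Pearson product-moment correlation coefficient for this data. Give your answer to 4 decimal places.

-0.1184

n = 4, Σx = 54.2, Σy = 24.3, Σx² = 735.18, Σy² = 149.07, Σxy = 329.14
nΣxy − ΣxΣy = 1316.56 − 1317.06 = -0.5
nΣx² − (Σx)² = 2940.72 − 2937.64 = 3.08; nΣy² − (Σy)² = 596.28 − 590.49 = 5.79
r = -0.5 / √(3.08 × 5.79) = -0.5 / 4.2229 ≈ -0.1184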